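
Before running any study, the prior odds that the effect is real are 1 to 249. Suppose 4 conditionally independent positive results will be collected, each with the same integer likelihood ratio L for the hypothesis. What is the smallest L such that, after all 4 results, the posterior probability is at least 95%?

Prior odds = 1/249.
Target odds = 0.95/0.05 = 19.
Need L⁴ ≥ 19 ÷ (1/249) = 4731.
8⁴ = 4096 < 4731 ≤ 6561 = 9⁴, so L = 9.

9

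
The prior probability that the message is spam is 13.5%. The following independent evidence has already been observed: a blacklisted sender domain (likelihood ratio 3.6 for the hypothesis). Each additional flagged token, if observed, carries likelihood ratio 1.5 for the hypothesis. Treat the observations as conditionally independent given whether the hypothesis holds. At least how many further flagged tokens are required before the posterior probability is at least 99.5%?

15

Prior odds = 0.135/0.865 = 27/173.
Bayes factor of the evidence already in hand = 3.6.
Odds after that evidence = (27/173) × 3.6 = 486/865.
Target odds = 0.995/0.005 = 199.
Need 1.5ⁿ ≥ 199 ÷ (486/865) = 172135/486.
1.5¹⁴ = 4782969/16384 falls short of 172135/486 but 1.5¹⁵ = 14348907/32768 reaches it, so n = 15.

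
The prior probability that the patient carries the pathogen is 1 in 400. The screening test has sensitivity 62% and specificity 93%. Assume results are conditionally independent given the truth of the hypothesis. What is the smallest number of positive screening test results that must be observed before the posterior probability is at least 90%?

4

Prior odds: 0.0025 ÷ 0.9975 = 1/399.
False-positive rate = 1 − 0.93 = 0.07; likelihood ratio of a positive = 0.62/0.07 = 62/7.
Target odds: 0.9 ÷ 0.1 = 9.
Need (1/399) × (62/7)ⁿ ≥ 9, i.e. (62/7)ⁿ ≥ 3591.
(62/7)³ = 238328/343 falls short of 3591 but (62/7)⁴ = 14776336/2401 reaches it, so n = 4.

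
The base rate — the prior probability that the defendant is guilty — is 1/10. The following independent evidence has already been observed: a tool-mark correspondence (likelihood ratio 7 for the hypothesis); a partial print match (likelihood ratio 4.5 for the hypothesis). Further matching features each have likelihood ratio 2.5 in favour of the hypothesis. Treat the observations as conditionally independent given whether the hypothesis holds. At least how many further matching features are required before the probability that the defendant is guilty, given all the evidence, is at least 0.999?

7

Prior odds = 0.1/0.9 = 1/9.
Combined Bayes factor of the evidence already in hand = 7 × 4.5 = 31.5.
Odds after that evidence = (1/9) × 31.5 = 3.5.
Target odds = 0.999/0.001 = 999.
Need 2.5ⁿ ≥ 999 ÷ 3.5 = 1998/7.
2.5⁶ = 244.140625 falls short of 1998/7 but 2.5⁷ = 610.3515625 reaches it, so n = 7.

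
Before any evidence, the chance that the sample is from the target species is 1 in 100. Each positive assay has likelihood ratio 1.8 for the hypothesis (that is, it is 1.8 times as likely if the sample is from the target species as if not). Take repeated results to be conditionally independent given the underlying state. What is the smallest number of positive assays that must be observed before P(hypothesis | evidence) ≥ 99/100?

16

Prior odds = 0.01/0.99 = 1/99.
Likelihood ratio per positive assay = 1.8.
Target posterior odds = 0.99/0.01 = 99.
Need (1/99) × 1.8ⁿ ≥ 99, i.e. 1.8ⁿ ≥ 9801.
1.8¹⁵ ≈6746.64 falls short of 9801 but 1.8¹⁶ ≈12144 reaches it, so n = 16.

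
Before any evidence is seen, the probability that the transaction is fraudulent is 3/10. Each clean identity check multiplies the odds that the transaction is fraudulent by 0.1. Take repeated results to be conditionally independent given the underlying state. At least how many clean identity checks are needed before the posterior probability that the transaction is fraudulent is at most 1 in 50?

Prior odds: 0.3 ÷ 0.7 = 3/7.
Likelihood ratio per clean identity check = 0.1.
Target posterior odds = 0.02/0.98 = 1/49.
Need (3/7) × 0.1ⁿ ≤ 1/49, i.e. 0.1ⁿ ≤ 1/21.
0.1¹ = 0.1 is still above 1/21 but 0.1² = 0.01 is at or below it, so n = 2.

2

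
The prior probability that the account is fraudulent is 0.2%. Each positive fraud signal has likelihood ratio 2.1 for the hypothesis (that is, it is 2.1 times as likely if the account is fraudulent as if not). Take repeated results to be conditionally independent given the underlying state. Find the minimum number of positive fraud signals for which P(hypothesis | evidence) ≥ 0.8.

11

Prior odds: 0.002 ÷ 0.998 = 1/499.
Likelihood ratio per positive fraud signal = 2.1.
Target odds: 0.8 ÷ 0.2 = 4.
Require 2.1ⁿ ≥ 4 ÷ (1/499) = 1996.
2.1¹⁰ ≈1667.99 falls short of 1996 but 2.1¹¹ ≈3502.78 reaches it, so n = 11.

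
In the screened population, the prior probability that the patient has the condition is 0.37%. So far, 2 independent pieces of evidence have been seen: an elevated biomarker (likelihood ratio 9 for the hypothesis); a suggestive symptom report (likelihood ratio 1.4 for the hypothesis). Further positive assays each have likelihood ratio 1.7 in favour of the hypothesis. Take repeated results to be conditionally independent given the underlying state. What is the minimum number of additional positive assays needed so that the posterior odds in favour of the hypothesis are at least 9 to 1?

10

Prior odds = 0.0037/0.9963 = 37/9963.
Combined Bayes factor of the evidence already in hand = 9 × 1.4 = 12.6.
Odds after that evidence = (37/9963) × 12.6 = 259/5535.
Target odds = 9.
Need 1.7ⁿ ≥ 9 ÷ (259/5535) = 49815/259.
1.7⁹ ≈118.588 falls short of 49815/259 but 1.7¹⁰ ≈201.599 reaches it, so n = 10.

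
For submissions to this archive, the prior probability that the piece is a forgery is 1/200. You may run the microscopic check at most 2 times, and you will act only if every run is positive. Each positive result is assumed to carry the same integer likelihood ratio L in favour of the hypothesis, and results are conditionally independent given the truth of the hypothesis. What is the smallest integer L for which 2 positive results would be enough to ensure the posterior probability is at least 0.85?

Prior odds = 0.005/0.995 = 1/199.
Target odds = 0.85/0.15 = 17/3.
Need L² ≥ 17/3 ÷ (1/199) = 3383/3.
33² = 1089 < 3383/3 ≤ 1156 = 34², so L = 34.

34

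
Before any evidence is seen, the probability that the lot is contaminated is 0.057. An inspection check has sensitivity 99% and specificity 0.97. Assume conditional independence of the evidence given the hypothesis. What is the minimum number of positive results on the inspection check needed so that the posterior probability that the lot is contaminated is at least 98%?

2

Prior odds: 0.057 ÷ 0.943 = 57/943.
False-positive rate = 1 − 0.97 = 0.03; likelihood ratio of a positive = 0.99/0.03 = 33.
Target posterior odds = 0.98/0.02 = 49.
Need (57/943) × 33ⁿ ≥ 49, i.e. 33ⁿ ≥ 46207/57.
33¹ = 33 falls short of 46207/57 but 33² = 1089 reaches it, so n = 2.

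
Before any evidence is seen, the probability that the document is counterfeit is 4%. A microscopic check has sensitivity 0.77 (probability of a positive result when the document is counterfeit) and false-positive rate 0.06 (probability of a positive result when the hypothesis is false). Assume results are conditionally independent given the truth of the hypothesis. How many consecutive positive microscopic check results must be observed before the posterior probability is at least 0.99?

4

Prior odds: 0.04 ÷ 0.96 = 1/24.
Likelihood ratio of a positive result = 0.77/0.06 = 77/6.
Target posterior odds = 0.99/0.01 = 99.
Require (77/6)ⁿ ≥ 99 ÷ (1/24) = 2376.
(77/6)³ = 456533/216 falls short of 2376 but (77/6)⁴ = 35153041/1296 reaches it, so n = 4.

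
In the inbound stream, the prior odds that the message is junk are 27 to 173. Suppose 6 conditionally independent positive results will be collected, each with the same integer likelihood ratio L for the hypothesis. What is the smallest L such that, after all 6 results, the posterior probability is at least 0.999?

5

Prior odds = 27/173.
Target odds = 0.999/0.001 = 999.
Need L⁶ ≥ 999 ÷ (27/173) = 6401.
4⁶ = 4096 < 6401 ≤ 15625 = 5⁶, so L = 5.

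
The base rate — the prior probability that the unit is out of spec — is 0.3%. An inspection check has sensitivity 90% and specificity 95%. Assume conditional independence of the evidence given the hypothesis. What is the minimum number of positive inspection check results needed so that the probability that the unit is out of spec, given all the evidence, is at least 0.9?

Prior odds = 0.003/0.997 = 3/997.
False-positive rate = 1 − 0.95 = 0.05; likelihood ratio of a positive = 0.9/0.05 = 18.
Target odds: 0.9 ÷ 0.1 = 9.
Need (3/997) × 18ⁿ ≥ 9, i.e. 18ⁿ ≥ 2991.
18² = 324 falls short of 2991 but 18³ = 5832 reaches it, so n = 3.

3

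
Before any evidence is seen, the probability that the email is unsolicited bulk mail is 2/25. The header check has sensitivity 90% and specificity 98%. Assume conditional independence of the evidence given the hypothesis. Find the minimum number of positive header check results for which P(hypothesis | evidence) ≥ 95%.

2

Prior odds = 0.08/0.92 = 2/23.
False-positive rate = 1 − 0.98 = 0.02; likelihood ratio of a positive = 0.9/0.02 = 45.
Target posterior odds = 0.95/0.05 = 19.
Require 45ⁿ ≥ 19 ÷ (2/23) = 218.5.
45¹ = 45 falls short of 218.5 but 45² = 2025 reaches it, so n = 2.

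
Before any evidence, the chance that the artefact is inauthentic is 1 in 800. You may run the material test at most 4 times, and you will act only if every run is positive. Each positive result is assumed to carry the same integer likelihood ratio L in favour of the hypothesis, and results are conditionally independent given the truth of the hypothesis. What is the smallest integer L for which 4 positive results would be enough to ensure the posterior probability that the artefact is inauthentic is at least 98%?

15

Prior odds = 0.00125/0.99875 = 1/799.
Target odds = 0.98/0.02 = 49.
Need L⁴ ≥ 49 ÷ (1/799) = 39151.
14⁴ = 38416 < 39151 ≤ 50625 = 15⁴, so L = 15.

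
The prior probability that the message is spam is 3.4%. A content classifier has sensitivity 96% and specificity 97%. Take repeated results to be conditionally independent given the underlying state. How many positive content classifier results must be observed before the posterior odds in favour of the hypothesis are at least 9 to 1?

2

Prior odds = 0.034/0.966 = 17/483.
False-positive rate = 1 − 0.97 = 0.03; likelihood ratio of a positive = 0.96/0.03 = 32.
Target odds = 9.
Need (17/483) × 32ⁿ ≥ 9, i.e. 32ⁿ ≥ 4347/17.
32¹ = 32 falls short of 4347/17 but 32² = 1024 reaches it, so n = 2.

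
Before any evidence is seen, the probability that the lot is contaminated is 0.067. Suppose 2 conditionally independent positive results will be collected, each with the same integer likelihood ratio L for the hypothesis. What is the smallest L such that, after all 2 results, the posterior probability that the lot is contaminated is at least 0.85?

Prior odds = 0.067/0.933 = 67/933.
Target odds = 0.85/0.15 = 17/3.
Need L² ≥ 17/3 ÷ (67/933) = 5287/67.
8² = 64 < 5287/67 ≤ 81 = 9², so L = 9.

9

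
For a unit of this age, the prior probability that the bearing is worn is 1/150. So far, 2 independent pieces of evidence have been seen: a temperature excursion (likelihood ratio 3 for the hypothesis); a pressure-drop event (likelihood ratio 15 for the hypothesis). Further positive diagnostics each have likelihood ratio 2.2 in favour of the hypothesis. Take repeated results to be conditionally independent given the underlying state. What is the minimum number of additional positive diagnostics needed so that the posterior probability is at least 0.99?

8

Prior odds = (1/150)/(149/150) = 1/149.
Combined Bayes factor of the evidence already in hand = 3 × 15 = 45.
Odds after that evidence = (1/149) × 45 = 45/149.
Target odds = 0.99/0.01 = 99.
Need 2.2ⁿ ≥ 99 ÷ (45/149) = 327.8.
2.2⁷ = 19487171/78125 falls short of 327.8 but 2.2⁸ = 214358881/390625 reaches it, so n = 8.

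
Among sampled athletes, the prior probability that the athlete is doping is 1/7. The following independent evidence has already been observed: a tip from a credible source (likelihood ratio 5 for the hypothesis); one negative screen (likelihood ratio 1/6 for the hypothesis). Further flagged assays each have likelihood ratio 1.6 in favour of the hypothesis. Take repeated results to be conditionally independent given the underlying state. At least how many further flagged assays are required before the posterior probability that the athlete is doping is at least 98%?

13

Prior odds = (1/7)/(6/7) = 1/6.
Combined Bayes factor of the evidence already in hand = 5 × (1/6) = 5/6.
Odds after that evidence = (1/6) × 5/6 = 5/36.
Target odds = 0.98/0.02 = 49.
Need 1.6ⁿ ≥ 49 ÷ (5/36) = 352.8.
1.6¹² ≈281.475 falls short of 352.8 but 1.6¹³ ≈450.36 reaches it, so n = 13.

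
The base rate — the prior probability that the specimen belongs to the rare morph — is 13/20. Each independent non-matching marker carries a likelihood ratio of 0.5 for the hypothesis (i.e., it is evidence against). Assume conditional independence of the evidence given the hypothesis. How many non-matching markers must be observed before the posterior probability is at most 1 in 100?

8

Prior odds: 0.65 ÷ 0.35 = 13/7.
Likelihood ratio per non-matching marker = 0.5.
Target posterior odds = 0.01/0.99 = 1/99.
Need (13/7) × 0.5ⁿ ≤ 1/99, i.e. 0.5ⁿ ≤ 7/1287.
0.5⁷ = 0.0078125 is still above 7/1287 but 0.5⁸ = 0.00390625 is at or below it, so n = 8.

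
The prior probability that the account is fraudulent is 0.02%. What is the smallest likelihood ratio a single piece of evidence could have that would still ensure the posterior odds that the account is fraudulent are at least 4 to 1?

19996

Prior odds = 0.0002/0.9998 = 1/4999.
Target odds = 4.
Required Bayes factor = 4 ÷ (1/4999) = 19996.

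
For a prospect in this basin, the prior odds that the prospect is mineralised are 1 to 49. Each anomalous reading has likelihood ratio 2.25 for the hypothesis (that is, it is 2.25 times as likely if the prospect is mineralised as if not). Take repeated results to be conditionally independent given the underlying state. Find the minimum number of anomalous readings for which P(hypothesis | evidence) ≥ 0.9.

8

Prior odds = 1/49.
Likelihood ratio per anomalous reading = 2.25.
Target odds: 0.9 ÷ 0.1 = 9.
Need (1/49) × 2.25ⁿ ≥ 9, i.e. 2.25ⁿ ≥ 441.
2.25⁷ = 4782969/16384 falls short of 441 but 2.25⁸ = 43046721/65536 reaches it, so n = 8.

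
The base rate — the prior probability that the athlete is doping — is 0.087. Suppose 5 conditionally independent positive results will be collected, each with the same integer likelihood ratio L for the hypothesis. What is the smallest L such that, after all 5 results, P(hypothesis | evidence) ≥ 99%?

Prior odds = 0.087/0.913 = 87/913.
Target odds = 0.99/0.01 = 99.
Need L⁵ ≥ 99 ÷ (87/913) = 30129/29.
4⁵ = 1024 < 30129/29 ≤ 3125 = 5⁵, so L = 5.

5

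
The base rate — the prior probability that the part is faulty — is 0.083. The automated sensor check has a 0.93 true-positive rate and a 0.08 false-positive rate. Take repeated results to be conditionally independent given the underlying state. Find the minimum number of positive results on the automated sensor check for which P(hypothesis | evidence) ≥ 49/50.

Prior odds = 0.083/0.917 = 83/917.
Likelihood ratio of a positive result = 0.93/0.08 = 11.625.
Target posterior odds = 0.98/0.02 = 49.
Need (83/917) × 11.625ⁿ ≥ 49, i.e. 11.625ⁿ ≥ 44933/83.
11.625² = 135.140625 falls short of 44933/83 but 11.625³ = 804357/512 reaches it, so n = 3.

3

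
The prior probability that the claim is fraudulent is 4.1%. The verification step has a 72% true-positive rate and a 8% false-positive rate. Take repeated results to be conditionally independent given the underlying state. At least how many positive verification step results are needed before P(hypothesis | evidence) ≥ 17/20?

3

Prior odds: 0.041 ÷ 0.959 = 41/959.
Likelihood ratio of a positive result = 0.72/0.08 = 9.
Target posterior odds = 0.85/0.15 = 17/3.
Require 9ⁿ ≥ 17/3 ÷ (41/959) = 16303/123.
9² = 81 falls short of 16303/123 but 9³ = 729 reaches it, so n = 3.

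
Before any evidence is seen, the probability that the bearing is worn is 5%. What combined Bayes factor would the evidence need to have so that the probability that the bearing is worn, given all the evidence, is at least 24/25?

Prior odds = 0.05/0.95 = 1/19.
Target odds = 0.96/0.04 = 24.
Required Bayes factor = 24 ÷ (1/19) = 456.

456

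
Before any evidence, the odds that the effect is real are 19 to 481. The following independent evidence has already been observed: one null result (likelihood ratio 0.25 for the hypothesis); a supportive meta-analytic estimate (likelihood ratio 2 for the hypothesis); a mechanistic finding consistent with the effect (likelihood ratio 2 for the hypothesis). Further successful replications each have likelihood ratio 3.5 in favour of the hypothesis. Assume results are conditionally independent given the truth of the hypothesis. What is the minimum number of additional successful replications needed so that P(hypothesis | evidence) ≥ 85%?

4

Prior odds = 19/481.
Combined Bayes factor of the evidence already in hand = 0.25 × 2 × 2 = 1.
Odds after that evidence = (19/481) × 1 = 19/481.
Target odds = 0.85/0.15 = 17/3.
Need 3.5ⁿ ≥ 17/3 ÷ (19/481) = 8177/57.
3.5³ = 42.875 falls short of 8177/57 but 3.5⁴ = 150.0625 reaches it, so n = 4.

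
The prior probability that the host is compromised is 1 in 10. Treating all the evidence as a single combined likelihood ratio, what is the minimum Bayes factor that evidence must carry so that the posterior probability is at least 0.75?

27

Prior odds = 0.1/0.9 = 1/9.
Target odds = 0.75/0.25 = 3.
Required Bayes factor = 3 ÷ (1/9) = 27.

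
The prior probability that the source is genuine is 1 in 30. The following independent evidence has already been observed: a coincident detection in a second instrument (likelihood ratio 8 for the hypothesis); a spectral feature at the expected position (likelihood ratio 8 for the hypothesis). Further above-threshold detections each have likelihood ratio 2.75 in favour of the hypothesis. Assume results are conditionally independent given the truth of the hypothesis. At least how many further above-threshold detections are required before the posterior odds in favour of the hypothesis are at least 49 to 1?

4

Prior odds = (1/30)/(29/30) = 1/29.
Combined Bayes factor of the evidence already in hand = 8 × 8 = 64.
Odds after that evidence = (1/29) × 64 = 64/29.
Target odds = 49.
Need 2.75ⁿ ≥ 49 ÷ (64/29) = 22.203125.
2.75³ = 20.796875 falls short of 22.203125 but 2.75⁴ = 57.19140625 reaches it, so n = 4.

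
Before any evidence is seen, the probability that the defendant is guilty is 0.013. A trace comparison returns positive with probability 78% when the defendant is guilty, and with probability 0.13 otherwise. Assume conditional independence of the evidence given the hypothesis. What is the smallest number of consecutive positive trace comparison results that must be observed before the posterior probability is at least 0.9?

Prior odds: 0.013 ÷ 0.987 = 13/987.
Likelihood ratio of a positive result = 0.78/0.13 = 6.
Target odds: 0.9 ÷ 0.1 = 9.
Need (13/987) × 6ⁿ ≥ 9, i.e. 6ⁿ ≥ 8883/13.
6³ = 216 falls short of 8883/13 but 6⁴ = 1296 reaches it, so n = 4.

4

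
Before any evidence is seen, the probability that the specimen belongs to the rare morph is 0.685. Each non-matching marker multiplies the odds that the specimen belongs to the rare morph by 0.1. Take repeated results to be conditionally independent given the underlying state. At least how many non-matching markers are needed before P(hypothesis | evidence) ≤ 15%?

Prior odds = 0.685/0.315 = 137/63.
Likelihood ratio per non-matching marker = 0.1.
Target odds: 0.15 ÷ 0.85 = 3/17.
Need (137/63) × 0.1ⁿ ≤ 3/17, i.e. 0.1ⁿ ≤ 189/2329.
0.1¹ = 0.1 is still above 189/2329 but 0.1² = 0.01 is at or below it, so n = 2.

2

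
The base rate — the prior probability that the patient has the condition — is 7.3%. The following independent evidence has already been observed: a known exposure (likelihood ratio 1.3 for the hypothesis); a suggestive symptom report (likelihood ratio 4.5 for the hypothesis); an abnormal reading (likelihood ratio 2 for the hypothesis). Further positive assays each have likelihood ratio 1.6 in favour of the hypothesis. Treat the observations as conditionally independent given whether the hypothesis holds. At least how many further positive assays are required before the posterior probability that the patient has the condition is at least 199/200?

Prior odds = 0.073/0.927 = 73/927.
Combined Bayes factor of the evidence already in hand = 1.3 × 4.5 × 2 = 11.7.
Odds after that evidence = (73/927) × 11.7 = 949/1030.
Target odds = 0.995/0.005 = 199.
Need 1.6ⁿ ≥ 199 ÷ (949/1030) = 204970/949.
1.6¹¹ ≈175.922 falls short of 204970/949 but 1.6¹² ≈281.475 reaches it, so n = 12.

12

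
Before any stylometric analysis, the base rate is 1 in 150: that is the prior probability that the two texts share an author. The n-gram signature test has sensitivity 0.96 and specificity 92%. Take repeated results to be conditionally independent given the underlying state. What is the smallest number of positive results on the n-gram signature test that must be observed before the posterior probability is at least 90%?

Prior odds = (1/150)/(149/150) = 1/149.
False-positive rate = 1 − 0.92 = 0.08; likelihood ratio of a positive = 0.96/0.08 = 12.
Target posterior odds = 0.9/0.1 = 9.
Need (1/149) × 12ⁿ ≥ 9, i.e. 12ⁿ ≥ 1341.
12² = 144 falls short of 1341 but 12³ = 1728 reaches it, so n = 3.

3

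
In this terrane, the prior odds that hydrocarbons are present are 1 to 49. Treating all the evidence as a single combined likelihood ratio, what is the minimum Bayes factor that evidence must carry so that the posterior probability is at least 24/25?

1176

Prior odds = 1/49.
Target odds = 0.96/0.04 = 24.
Required Bayes factor = 24 ÷ (1/49) = 1176.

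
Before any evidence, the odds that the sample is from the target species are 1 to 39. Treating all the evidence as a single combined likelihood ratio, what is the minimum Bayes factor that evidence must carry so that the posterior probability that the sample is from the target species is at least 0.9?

351

Prior odds = 1/39.
Target odds = 0.9/0.1 = 9.
Required Bayes factor = 9 ÷ (1/39) = 351.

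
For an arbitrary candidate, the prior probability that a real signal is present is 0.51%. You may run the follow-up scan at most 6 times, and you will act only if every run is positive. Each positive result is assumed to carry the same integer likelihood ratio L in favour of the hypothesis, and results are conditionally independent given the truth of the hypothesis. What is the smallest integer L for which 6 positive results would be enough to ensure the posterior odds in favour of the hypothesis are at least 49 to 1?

Prior odds = 0.0051/0.9949 = 51/9949.
Target odds = 49.
Need L⁶ ≥ 49 ÷ (51/9949) = 487501/51.
4⁶ = 4096 < 487501/51 ≤ 15625 = 5⁶, so L = 5.

5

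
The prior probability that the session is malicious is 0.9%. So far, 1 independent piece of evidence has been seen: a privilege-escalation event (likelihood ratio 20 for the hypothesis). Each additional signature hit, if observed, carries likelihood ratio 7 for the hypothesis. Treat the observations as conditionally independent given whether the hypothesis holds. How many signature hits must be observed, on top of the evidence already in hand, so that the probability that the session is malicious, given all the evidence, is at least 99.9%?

5

Prior odds = 0.009/0.991 = 9/991.
Bayes factor of the evidence already in hand = 20.
Odds after that evidence = (9/991) × 20 = 180/991.
Target odds = 0.999/0.001 = 999.
Need 7ⁿ ≥ 999 ÷ (180/991) = 5500.05.
7⁴ = 2401 falls short of 5500.05 but 7⁵ = 16807 reaches it, so n = 5.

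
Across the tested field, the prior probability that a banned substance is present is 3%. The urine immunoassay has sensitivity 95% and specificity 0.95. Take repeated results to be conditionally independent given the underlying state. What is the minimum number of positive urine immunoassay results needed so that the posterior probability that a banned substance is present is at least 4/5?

2

Prior odds = 0.03/0.97 = 3/97.
False-positive rate = 1 − 0.95 = 0.05; likelihood ratio of a positive = 0.95/0.05 = 19.
Target odds: 0.8 ÷ 0.2 = 4.
Require 19ⁿ ≥ 4 ÷ (3/97) = 388/3.
19¹ = 19 falls short of 388/3 but 19² = 361 reaches it, so n = 2.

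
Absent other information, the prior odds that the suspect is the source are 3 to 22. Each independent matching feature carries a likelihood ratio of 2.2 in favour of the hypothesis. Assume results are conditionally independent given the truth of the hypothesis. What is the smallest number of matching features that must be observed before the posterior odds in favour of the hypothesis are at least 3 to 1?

4

Prior odds = 3/22.
Likelihood ratio per matching feature = 2.2.
Target odds = 3.
Need (3/22) × 2.2ⁿ ≥ 3, i.e. 2.2ⁿ ≥ 22.
2.2³ = 10.648 falls short of 22 but 2.2⁴ = 23.4256 reaches it, so n = 4.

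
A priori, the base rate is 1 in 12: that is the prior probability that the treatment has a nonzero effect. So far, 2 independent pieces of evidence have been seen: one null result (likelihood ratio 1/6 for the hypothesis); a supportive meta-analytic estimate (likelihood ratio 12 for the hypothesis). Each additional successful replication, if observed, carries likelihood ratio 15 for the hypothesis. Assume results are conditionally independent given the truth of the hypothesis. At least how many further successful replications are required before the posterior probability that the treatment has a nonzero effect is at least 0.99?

Prior odds = (1/12)/(11/12) = 1/11.
Combined Bayes factor of the evidence already in hand = (1/6) × 12 = 2.
Odds after that evidence = (1/11) × 2 = 2/11.
Target odds = 0.99/0.01 = 99.
Need 15ⁿ ≥ 99 ÷ (2/11) = 544.5.
15² = 225 falls short of 544.5 but 15³ = 3375 reaches it, so n = 3.

3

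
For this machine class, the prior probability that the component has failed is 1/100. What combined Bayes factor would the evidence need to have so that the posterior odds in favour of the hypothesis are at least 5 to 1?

495

Prior odds = 0.01/0.99 = 1/99.
Target odds = 5.
Required Bayes factor = 5 ÷ (1/99) = 495.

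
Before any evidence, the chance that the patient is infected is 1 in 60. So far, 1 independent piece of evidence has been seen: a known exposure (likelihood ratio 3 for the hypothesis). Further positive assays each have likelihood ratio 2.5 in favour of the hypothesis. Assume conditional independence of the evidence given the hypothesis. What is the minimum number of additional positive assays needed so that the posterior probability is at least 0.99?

Prior odds = (1/60)/(59/60) = 1/59.
Bayes factor of the evidence already in hand = 3.
Odds after that evidence = (1/59) × 3 = 3/59.
Target odds = 0.99/0.01 = 99.
Need 2.5ⁿ ≥ 99 ÷ (3/59) = 1947.
2.5⁸ = 390625/256 falls short of 1947 but 2.5⁹ = 1953125/512 reaches it, so n = 9.

9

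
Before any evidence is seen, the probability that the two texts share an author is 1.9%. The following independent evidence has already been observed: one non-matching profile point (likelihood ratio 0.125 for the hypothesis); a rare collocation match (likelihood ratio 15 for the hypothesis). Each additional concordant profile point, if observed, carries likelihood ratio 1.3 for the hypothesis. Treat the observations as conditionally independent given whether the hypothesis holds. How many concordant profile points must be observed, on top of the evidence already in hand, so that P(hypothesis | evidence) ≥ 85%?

20

Prior odds = 0.019/0.981 = 19/981.
Combined Bayes factor of the evidence already in hand = 0.125 × 15 = 1.875.
Odds after that evidence = (19/981) × 1.875 = 95/2616.
Target odds = 0.85/0.15 = 17/3.
Need 1.3ⁿ ≥ 17/3 ÷ (95/2616) = 14824/95.
1.3¹⁹ ≈146.192 falls short of 14824/95 but 1.3²⁰ ≈190.05 reaches it, so n = 20.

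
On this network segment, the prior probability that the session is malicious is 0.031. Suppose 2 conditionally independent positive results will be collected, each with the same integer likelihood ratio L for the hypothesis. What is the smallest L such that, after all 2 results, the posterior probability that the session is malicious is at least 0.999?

177

Prior odds = 0.031/0.969 = 31/969.
Target odds = 0.999/0.001 = 999.
Need L² ≥ 999 ÷ (31/969) = 968031/31.
176² = 30976 < 968031/31 ≤ 31329 = 177², so L = 177.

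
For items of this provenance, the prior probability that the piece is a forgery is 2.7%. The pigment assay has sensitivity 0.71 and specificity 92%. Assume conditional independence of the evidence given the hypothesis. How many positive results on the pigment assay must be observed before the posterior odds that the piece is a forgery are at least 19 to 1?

Prior odds: 0.027 ÷ 0.973 = 27/973.
False-positive rate = 1 − 0.92 = 0.08; likelihood ratio of a positive = 0.71/0.08 = 8.875.
Target odds = 19.
Require 8.875ⁿ ≥ 19 ÷ (27/973) = 18487/27.
8.875² = 78.765625 falls short of 18487/27 but 8.875³ = 357911/512 reaches it, so n = 3.

3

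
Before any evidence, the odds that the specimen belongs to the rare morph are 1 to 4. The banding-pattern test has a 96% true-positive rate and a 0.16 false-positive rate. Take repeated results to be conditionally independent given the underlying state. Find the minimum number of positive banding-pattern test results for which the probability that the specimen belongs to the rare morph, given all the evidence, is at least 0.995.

4

Prior odds = 0.25.
Likelihood ratio of a positive result = 0.96/0.16 = 6.
Target posterior odds = 0.995/0.005 = 199.
Require 6ⁿ ≥ 199 ÷ 0.25 = 796.
6³ = 216 falls short of 796 but 6⁴ = 1296 reaches it, so n = 4.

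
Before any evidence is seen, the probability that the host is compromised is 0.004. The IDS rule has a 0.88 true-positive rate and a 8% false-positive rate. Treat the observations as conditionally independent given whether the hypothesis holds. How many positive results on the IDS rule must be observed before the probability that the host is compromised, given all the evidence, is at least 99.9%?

6

Prior odds: 0.004 ÷ 0.996 = 1/249.
Likelihood ratio of a positive result = 0.88/0.08 = 11.
Target odds: 0.999 ÷ 0.001 = 999.
Require 11ⁿ ≥ 999 ÷ (1/249) = 248751.
11⁵ = 161051 falls short of 248751 but 11⁶ = 1771561 reaches it, so n = 6.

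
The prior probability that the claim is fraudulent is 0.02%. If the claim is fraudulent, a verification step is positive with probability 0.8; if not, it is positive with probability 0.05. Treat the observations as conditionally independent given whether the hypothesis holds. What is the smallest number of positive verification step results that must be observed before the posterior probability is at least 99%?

5

Prior odds = 0.0002/0.9998 = 1/4999.
Likelihood ratio of a positive = 0.8/0.05 = 16.
Target odds: 0.99 ÷ 0.01 = 99.
Need (1/4999) × 16ⁿ ≥ 99, i.e. 16ⁿ ≥ 494901.
16⁴ = 65536 falls short of 494901 but 16⁵ = 1048576 reaches it, so n = 5.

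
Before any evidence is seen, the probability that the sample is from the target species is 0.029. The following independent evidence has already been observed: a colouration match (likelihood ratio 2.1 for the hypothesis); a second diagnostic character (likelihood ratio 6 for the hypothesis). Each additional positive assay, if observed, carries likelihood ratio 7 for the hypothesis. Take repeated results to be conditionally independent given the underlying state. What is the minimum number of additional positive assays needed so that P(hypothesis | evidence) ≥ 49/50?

3

Prior odds = 0.029/0.971 = 29/971.
Combined Bayes factor of the evidence already in hand = 2.1 × 6 = 12.6.
Odds after that evidence = (29/971) × 12.6 = 1827/4855.
Target odds = 0.98/0.02 = 49.
Need 7ⁿ ≥ 49 ÷ (1827/4855) = 33985/261.
7² = 49 falls short of 33985/261 but 7³ = 343 reaches it, so n = 3.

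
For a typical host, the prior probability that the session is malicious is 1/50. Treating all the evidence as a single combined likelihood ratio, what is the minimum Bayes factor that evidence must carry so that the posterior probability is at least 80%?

Prior odds = 0.02/0.98 = 1/49.
Target odds = 0.8/0.2 = 4.
Required Bayes factor = 4 ÷ (1/49) = 196.

196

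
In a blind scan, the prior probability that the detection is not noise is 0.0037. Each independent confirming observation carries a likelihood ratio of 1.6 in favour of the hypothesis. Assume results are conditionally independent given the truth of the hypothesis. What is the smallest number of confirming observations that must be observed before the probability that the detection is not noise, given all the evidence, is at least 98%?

21

Prior odds = 0.0037/0.9963 = 37/9963.
Likelihood ratio per confirming observation = 1.6.
Target posterior odds = 0.98/0.02 = 49.
Need (37/9963) × 1.6ⁿ ≥ 49, i.e. 1.6ⁿ ≥ 488187/37.
1.6²⁰ ≈12089.3 falls short of 488187/37 but 1.6²¹ ≈19342.8 reaches it, so n = 21.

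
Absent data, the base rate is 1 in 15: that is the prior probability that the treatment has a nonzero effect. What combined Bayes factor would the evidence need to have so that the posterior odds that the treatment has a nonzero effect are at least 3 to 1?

42

Prior odds = (1/15)/(14/15) = 1/14.
Target odds = 3.
Required Bayes factor = 3 ÷ (1/14) = 42.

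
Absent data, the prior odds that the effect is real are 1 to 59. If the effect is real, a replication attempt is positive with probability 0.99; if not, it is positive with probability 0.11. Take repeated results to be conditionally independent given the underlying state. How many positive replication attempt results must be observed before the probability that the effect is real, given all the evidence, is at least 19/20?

4

Prior odds = 1/59.
Likelihood ratio of a positive = 0.99/0.11 = 9.
Target odds: 0.95 ÷ 0.05 = 19.
Need (1/59) × 9ⁿ ≥ 19, i.e. 9ⁿ ≥ 1121.
9³ = 729 falls short of 1121 but 9⁴ = 6561 reaches it, so n = 4.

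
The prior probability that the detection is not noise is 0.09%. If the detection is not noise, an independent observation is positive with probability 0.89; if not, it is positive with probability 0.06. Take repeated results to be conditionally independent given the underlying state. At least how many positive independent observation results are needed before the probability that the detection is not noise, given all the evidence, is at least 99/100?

5

Prior odds = 0.0009/0.9991 = 9/9991.
Likelihood ratio of a positive = 0.89/0.06 = 89/6.
Target odds: 0.99 ÷ 0.01 = 99.
Require (89/6)ⁿ ≥ 99 ÷ (9/9991) = 109901.
(89/6)⁴ = 62742241/1296 falls short of 109901 but (89/6)⁵ ≈718115 reaches it, so n = 5.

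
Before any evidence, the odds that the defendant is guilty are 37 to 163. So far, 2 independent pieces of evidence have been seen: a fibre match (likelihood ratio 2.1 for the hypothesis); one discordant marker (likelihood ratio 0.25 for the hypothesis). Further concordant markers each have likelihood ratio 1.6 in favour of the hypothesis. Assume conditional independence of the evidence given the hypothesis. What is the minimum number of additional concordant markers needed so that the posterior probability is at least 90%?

Prior odds = 37/163.
Combined Bayes factor of the evidence already in hand = 2.1 × 0.25 = 0.525.
Odds after that evidence = (37/163) × 0.525 = 777/6520.
Target odds = 0.9/0.1 = 9.
Need 1.6ⁿ ≥ 9 ÷ (777/6520) = 19560/259.
1.6⁹ = 134217728/1953125 falls short of 19560/259 but 1.6¹⁰ ≈109.951 reaches it, so n = 10.

10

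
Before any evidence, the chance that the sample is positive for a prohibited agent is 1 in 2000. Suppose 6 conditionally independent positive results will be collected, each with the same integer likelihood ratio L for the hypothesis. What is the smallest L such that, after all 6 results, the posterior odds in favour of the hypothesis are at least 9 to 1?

Prior odds = 0.0005/0.9995 = 1/1999.
Target odds = 9.
Need L⁶ ≥ 9 ÷ (1/1999) = 17991.
5⁶ = 15625 < 17991 ≤ 46656 = 6⁶, so L = 6.

6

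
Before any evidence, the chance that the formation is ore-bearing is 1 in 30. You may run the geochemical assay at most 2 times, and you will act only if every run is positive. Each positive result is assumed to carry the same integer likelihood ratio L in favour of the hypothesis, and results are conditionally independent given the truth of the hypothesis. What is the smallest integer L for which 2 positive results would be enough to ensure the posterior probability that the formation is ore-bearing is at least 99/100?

Prior odds = (1/30)/(29/30) = 1/29.
Target odds = 0.99/0.01 = 99.
Need L² ≥ 99 ÷ (1/29) = 2871.
53² = 2809 < 2871 ≤ 2916 = 54², so L = 54.

54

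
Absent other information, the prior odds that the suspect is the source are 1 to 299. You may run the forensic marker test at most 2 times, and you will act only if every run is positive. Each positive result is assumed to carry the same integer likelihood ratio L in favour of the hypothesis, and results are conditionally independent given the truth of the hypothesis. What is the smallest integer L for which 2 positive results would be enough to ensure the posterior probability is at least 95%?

Prior odds = 1/299.
Target odds = 0.95/0.05 = 19.
Need L² ≥ 19 ÷ (1/299) = 5681.
75² = 5625 < 5681 ≤ 5776 = 76², so L = 76.

76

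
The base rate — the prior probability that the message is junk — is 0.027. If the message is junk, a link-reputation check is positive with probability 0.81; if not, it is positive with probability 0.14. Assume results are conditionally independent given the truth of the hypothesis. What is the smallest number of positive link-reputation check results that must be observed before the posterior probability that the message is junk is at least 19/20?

Prior odds = 0.027/0.973 = 27/973.
Likelihood ratio of a positive = 0.81/0.14 = 81/14.
Target posterior odds = 0.95/0.05 = 19.
Need (27/973) × (81/14)ⁿ ≥ 19, i.e. (81/14)ⁿ ≥ 18487/27.
(81/14)³ = 531441/2744 falls short of 18487/27 but (81/14)⁴ = 43046721/38416 reaches it, so n = 4.

4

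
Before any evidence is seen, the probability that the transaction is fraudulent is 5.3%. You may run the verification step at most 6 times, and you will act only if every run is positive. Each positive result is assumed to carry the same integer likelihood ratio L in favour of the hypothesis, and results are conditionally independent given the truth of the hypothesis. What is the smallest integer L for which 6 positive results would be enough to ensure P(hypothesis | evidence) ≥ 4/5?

Prior odds = 0.053/0.947 = 53/947.
Target odds = 0.8/0.2 = 4.
Need L⁶ ≥ 4 ÷ (53/947) = 3788/53.
2⁶ = 64 < 3788/53 ≤ 729 = 3⁶, so L = 3.

3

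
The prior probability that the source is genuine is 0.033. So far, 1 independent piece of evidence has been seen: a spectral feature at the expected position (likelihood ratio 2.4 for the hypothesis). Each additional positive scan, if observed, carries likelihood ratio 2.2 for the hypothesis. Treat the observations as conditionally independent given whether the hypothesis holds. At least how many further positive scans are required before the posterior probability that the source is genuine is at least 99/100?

Prior odds = 0.033/0.967 = 33/967.
Bayes factor of the evidence already in hand = 2.4.
Odds after that evidence = (33/967) × 2.4 = 396/4835.
Target odds = 0.99/0.01 = 99.
Need 2.2ⁿ ≥ 99 ÷ (396/4835) = 1208.75.
2.2⁹ ≈1207.27 falls short of 1208.75 but 2.2¹⁰ ≈2655.99 reaches it, so n = 10.

10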